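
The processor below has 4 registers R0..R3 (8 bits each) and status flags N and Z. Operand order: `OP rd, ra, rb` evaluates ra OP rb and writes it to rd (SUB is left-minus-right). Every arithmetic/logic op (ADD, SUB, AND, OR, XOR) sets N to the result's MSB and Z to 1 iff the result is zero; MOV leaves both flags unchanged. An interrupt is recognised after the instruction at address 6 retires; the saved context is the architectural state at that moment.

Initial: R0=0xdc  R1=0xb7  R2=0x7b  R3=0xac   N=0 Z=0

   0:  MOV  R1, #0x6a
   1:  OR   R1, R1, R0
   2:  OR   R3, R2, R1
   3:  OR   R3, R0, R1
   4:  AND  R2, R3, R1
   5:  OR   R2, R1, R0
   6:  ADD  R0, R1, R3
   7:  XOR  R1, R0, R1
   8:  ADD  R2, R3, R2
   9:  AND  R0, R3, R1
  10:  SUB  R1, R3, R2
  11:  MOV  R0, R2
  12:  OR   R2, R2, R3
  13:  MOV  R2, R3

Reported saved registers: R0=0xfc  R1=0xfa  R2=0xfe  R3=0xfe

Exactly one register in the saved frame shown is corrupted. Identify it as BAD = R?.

BAD = R1

after  0: R0=0xdc R1=0x6a R2=0x7b R3=0xac  N=0 Z=0
after  1: R0=0xdc R1=0xfe R2=0x7b R3=0xac  N=1 Z=0
after  2: R0=0xdc R1=0xfe R2=0x7b R3=0xff  N=1 Z=0
after  3: R0=0xdc R1=0xfe R2=0x7b R3=0xfe  N=1 Z=0
after  4: R0=0xdc R1=0xfe R2=0xfe R3=0xfe  N=1 Z=0
after  5: R0=0xdc R1=0xfe R2=0xfe R3=0xfe  N=1 Z=0
after  6: R0=0xfc R1=0xfe R2=0xfe R3=0xfe  N=1 Z=0
-- IRQ taken; context saved, return-PC = 7 --
mismatch: R1: reported 0xfa vs actual 0xfe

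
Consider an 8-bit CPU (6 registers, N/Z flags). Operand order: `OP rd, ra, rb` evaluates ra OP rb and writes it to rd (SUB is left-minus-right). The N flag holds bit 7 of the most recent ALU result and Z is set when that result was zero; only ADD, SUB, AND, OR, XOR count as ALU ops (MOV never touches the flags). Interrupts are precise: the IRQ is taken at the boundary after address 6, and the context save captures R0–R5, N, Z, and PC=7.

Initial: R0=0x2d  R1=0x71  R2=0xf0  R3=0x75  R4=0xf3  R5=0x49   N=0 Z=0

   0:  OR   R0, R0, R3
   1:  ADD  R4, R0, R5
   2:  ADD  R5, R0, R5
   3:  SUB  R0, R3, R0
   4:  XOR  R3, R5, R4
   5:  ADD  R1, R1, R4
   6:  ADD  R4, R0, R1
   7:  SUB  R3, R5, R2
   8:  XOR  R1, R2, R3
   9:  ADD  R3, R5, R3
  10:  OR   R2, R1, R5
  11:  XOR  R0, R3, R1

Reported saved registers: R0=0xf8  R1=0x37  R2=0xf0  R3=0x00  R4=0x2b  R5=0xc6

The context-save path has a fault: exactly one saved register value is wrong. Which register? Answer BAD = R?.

after  0: R0=0x7d R1=0x71 R2=0xf0 R3=0x75 R4=0xf3 R5=0x49  N=0 Z=0
after  1: R0=0x7d R1=0x71 R2=0xf0 R3=0x75 R4=0xc6 R5=0x49  N=1 Z=0
after  2: R0=0x7d R1=0x71 R2=0xf0 R3=0x75 R4=0xc6 R5=0xc6  N=1 Z=0
after  3: R0=0xf8 R1=0x71 R2=0xf0 R3=0x75 R4=0xc6 R5=0xc6  N=1 Z=0
after  4: R0=0xf8 R1=0x71 R2=0xf0 R3=0x00 R4=0xc6 R5=0xc6  N=0 Z=1
after  5: R0=0xf8 R1=0x37 R2=0xf0 R3=0x00 R4=0xc6 R5=0xc6  N=0 Z=0
after  6: R0=0xf8 R1=0x37 R2=0xf0 R3=0x00 R4=0x2f R5=0xc6  N=0 Z=0
-- IRQ taken; context saved, return-PC = 7 --
mismatch: R4: reported 0x2b vs actual 0x2f

BAD = R4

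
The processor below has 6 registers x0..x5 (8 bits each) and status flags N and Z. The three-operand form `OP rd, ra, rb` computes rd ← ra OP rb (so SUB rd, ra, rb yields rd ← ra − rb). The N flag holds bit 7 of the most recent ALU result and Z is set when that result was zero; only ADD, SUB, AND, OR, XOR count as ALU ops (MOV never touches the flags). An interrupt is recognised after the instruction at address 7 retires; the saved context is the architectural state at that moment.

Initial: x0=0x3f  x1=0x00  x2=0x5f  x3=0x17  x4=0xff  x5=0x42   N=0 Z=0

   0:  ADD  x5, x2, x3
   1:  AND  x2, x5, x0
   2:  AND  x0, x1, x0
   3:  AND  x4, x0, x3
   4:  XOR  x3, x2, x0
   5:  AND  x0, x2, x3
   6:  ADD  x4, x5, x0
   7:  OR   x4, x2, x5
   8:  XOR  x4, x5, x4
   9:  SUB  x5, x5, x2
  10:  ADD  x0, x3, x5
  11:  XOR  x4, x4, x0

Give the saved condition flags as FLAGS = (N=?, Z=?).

FLAGS = (N=0, Z=0)

after  0: x0=0x3f x1=0x00 x2=0x5f x3=0x17 x4=0xff x5=0x76  N=0 Z=0
after  1: x0=0x3f x1=0x00 x2=0x36 x3=0x17 x4=0xff x5=0x76  N=0 Z=0
after  2: x0=0x00 x1=0x00 x2=0x36 x3=0x17 x4=0xff x5=0x76  N=0 Z=1
after  3: x0=0x00 x1=0x00 x2=0x36 x3=0x17 x4=0x00 x5=0x76  N=0 Z=1
after  4: x0=0x00 x1=0x00 x2=0x36 x3=0x36 x4=0x00 x5=0x76  N=0 Z=0
after  5: x0=0x36 x1=0x00 x2=0x36 x3=0x36 x4=0x00 x5=0x76  N=0 Z=0
after  6: x0=0x36 x1=0x00 x2=0x36 x3=0x36 x4=0xac x5=0x76  N=1 Z=0
after  7: x0=0x36 x1=0x00 x2=0x36 x3=0x36 x4=0x76 x5=0x76  N=0 Z=0
-- IRQ taken; context saved, return-PC = 8 --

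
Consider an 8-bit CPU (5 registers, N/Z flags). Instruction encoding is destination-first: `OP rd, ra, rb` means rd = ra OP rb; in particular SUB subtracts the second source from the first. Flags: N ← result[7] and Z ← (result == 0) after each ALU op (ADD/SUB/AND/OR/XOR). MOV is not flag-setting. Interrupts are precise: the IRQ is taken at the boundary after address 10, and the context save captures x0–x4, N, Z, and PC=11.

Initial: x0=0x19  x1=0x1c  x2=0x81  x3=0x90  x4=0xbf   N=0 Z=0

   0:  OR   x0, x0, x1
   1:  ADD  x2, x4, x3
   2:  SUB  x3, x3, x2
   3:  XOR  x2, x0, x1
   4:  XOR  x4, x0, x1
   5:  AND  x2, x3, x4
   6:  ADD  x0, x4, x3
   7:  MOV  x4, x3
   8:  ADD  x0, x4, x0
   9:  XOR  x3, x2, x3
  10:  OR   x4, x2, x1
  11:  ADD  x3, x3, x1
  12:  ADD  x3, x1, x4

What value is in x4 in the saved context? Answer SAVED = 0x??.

after  0: x0=0x1d x1=0x1c x2=0x81 x3=0x90 x4=0xbf  N=0 Z=0
after  1: x0=0x1d x1=0x1c x2=0x4f x3=0x90 x4=0xbf  N=0 Z=0
after  2: x0=0x1d x1=0x1c x2=0x4f x3=0x41 x4=0xbf  N=0 Z=0
after  3: x0=0x1d x1=0x1c x2=0x01 x3=0x41 x4=0xbf  N=0 Z=0
after  4: x0=0x1d x1=0x1c x2=0x01 x3=0x41 x4=0x01  N=0 Z=0
after  5: x0=0x1d x1=0x1c x2=0x01 x3=0x41 x4=0x01  N=0 Z=0
after  6: x0=0x42 x1=0x1c x2=0x01 x3=0x41 x4=0x01  N=0 Z=0
after  7: x0=0x42 x1=0x1c x2=0x01 x3=0x41 x4=0x41  N=0 Z=0
after  8: x0=0x83 x1=0x1c x2=0x01 x3=0x41 x4=0x41  N=1 Z=0
after  9: x0=0x83 x1=0x1c x2=0x01 x3=0x40 x4=0x41  N=0 Z=0
after 10: x0=0x83 x1=0x1c x2=0x01 x3=0x40 x4=0x1d  N=0 Z=0
-- IRQ taken; context saved, return-PC = 11 --

SAVED = 0x1d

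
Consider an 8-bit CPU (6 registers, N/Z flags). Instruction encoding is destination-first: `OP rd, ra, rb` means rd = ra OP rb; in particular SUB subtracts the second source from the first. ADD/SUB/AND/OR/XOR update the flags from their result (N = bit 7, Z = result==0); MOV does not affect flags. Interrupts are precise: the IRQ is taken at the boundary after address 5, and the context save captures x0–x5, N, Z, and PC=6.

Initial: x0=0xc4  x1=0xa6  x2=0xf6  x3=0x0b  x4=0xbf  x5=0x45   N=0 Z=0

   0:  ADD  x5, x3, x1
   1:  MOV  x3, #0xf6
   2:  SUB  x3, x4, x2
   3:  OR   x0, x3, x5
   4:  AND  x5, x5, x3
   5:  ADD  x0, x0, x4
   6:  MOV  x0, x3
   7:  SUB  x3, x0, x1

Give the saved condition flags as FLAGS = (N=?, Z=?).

FLAGS = (N=1, Z=0)

after  0: x0=0xc4 x1=0xa6 x2=0xf6 x3=0x0b x4=0xbf x5=0xb1  N=1 Z=0
after  1: x0=0xc4 x1=0xa6 x2=0xf6 x3=0xf6 x4=0xbf x5=0xb1  N=1 Z=0
after  2: x0=0xc4 x1=0xa6 x2=0xf6 x3=0xc9 x4=0xbf x5=0xb1  N=1 Z=0
after  3: x0=0xf9 x1=0xa6 x2=0xf6 x3=0xc9 x4=0xbf x5=0xb1  N=1 Z=0
after  4: x0=0xf9 x1=0xa6 x2=0xf6 x3=0xc9 x4=0xbf x5=0x81  N=1 Z=0
after  5: x0=0xb8 x1=0xa6 x2=0xf6 x3=0xc9 x4=0xbf x5=0x81  N=1 Z=0
-- IRQ taken; context saved, return-PC = 6 --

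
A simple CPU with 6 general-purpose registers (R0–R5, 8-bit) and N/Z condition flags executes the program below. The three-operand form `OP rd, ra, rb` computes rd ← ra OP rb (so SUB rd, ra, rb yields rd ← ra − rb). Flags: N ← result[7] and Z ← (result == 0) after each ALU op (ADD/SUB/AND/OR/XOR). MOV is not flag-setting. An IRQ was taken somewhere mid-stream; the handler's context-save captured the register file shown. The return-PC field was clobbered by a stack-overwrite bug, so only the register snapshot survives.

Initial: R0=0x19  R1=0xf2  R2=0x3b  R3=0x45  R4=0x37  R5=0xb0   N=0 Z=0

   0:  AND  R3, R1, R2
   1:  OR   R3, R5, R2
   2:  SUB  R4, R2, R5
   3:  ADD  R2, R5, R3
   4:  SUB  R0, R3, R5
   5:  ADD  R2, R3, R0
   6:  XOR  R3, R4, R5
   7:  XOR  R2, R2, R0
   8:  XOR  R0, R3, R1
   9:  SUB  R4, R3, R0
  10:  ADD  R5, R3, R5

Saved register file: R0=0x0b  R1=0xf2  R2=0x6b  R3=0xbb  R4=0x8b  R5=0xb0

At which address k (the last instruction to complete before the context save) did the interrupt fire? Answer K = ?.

K = 4

after  0: R0=0x19 R1=0xf2 R2=0x3b R3=0x32 R4=0x37 R5=0xb0  N=0 Z=0
after  1: R0=0x19 R1=0xf2 R2=0x3b R3=0xbb R4=0x37 R5=0xb0  N=1 Z=0
after  2: R0=0x19 R1=0xf2 R2=0x3b R3=0xbb R4=0x8b R5=0xb0  N=1 Z=0
after  3: R0=0x19 R1=0xf2 R2=0x6b R3=0xbb R4=0x8b R5=0xb0  N=0 Z=0
after  4: R0=0x0b R1=0xf2 R2=0x6b R3=0xbb R4=0x8b R5=0xb0  N=0 Z=0
-- IRQ taken; context saved, return-PC = 5 --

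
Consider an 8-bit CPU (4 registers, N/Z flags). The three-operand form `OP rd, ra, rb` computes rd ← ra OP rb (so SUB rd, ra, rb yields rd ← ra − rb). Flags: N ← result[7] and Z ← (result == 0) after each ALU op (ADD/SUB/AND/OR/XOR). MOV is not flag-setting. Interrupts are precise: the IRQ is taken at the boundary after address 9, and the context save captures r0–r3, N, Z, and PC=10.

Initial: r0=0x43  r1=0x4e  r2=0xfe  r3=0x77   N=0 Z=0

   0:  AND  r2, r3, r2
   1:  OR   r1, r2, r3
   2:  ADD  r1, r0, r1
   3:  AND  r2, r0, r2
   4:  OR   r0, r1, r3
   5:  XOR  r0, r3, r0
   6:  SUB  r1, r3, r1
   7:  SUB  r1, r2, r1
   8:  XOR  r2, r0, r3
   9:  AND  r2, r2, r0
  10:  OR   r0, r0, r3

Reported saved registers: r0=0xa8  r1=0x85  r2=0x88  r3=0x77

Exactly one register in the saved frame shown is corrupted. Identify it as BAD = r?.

BAD = r0

after  0: r0=0x43 r1=0x4e r2=0x76 r3=0x77  N=0 Z=0
after  1: r0=0x43 r1=0x77 r2=0x76 r3=0x77  N=0 Z=0
after  2: r0=0x43 r1=0xba r2=0x76 r3=0x77  N=1 Z=0
after  3: r0=0x43 r1=0xba r2=0x42 r3=0x77  N=0 Z=0
after  4: r0=0xff r1=0xba r2=0x42 r3=0x77  N=1 Z=0
after  5: r0=0x88 r1=0xba r2=0x42 r3=0x77  N=1 Z=0
after  6: r0=0x88 r1=0xbd r2=0x42 r3=0x77  N=1 Z=0
after  7: r0=0x88 r1=0x85 r2=0x42 r3=0x77  N=1 Z=0
after  8: r0=0x88 r1=0x85 r2=0xff r3=0x77  N=1 Z=0
after  9: r0=0x88 r1=0x85 r2=0x88 r3=0x77  N=1 Z=0
-- IRQ taken; context saved, return-PC = 10 --
mismatch: r0: reported 0xa8 vs actual 0x88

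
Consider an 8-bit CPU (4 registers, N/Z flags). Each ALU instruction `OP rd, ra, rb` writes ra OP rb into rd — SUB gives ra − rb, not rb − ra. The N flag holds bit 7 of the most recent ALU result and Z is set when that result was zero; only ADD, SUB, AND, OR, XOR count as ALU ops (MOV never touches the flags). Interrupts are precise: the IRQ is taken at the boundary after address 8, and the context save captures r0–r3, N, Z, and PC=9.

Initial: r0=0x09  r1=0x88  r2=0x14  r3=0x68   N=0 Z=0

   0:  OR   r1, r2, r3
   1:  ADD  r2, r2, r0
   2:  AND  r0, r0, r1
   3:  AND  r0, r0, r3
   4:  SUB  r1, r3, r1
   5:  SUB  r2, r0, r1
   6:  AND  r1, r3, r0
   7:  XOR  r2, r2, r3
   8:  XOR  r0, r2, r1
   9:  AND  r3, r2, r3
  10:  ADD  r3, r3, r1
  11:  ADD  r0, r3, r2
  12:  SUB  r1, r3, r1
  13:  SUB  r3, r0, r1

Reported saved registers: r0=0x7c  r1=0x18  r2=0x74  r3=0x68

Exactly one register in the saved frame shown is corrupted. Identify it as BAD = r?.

BAD = r1

after  0: r0=0x09 r1=0x7c r2=0x14 r3=0x68  N=0 Z=0
after  1: r0=0x09 r1=0x7c r2=0x1d r3=0x68  N=0 Z=0
after  2: r0=0x08 r1=0x7c r2=0x1d r3=0x68  N=0 Z=0
after  3: r0=0x08 r1=0x7c r2=0x1d r3=0x68  N=0 Z=0
after  4: r0=0x08 r1=0xec r2=0x1d r3=0x68  N=1 Z=0
after  5: r0=0x08 r1=0xec r2=0x1c r3=0x68  N=0 Z=0
after  6: r0=0x08 r1=0x08 r2=0x1c r3=0x68  N=0 Z=0
after  7: r0=0x08 r1=0x08 r2=0x74 r3=0x68  N=0 Z=0
after  8: r0=0x7c r1=0x08 r2=0x74 r3=0x68  N=0 Z=0
-- IRQ taken; context saved, return-PC = 9 --
mismatch: r1: reported 0x18 vs actual 0x08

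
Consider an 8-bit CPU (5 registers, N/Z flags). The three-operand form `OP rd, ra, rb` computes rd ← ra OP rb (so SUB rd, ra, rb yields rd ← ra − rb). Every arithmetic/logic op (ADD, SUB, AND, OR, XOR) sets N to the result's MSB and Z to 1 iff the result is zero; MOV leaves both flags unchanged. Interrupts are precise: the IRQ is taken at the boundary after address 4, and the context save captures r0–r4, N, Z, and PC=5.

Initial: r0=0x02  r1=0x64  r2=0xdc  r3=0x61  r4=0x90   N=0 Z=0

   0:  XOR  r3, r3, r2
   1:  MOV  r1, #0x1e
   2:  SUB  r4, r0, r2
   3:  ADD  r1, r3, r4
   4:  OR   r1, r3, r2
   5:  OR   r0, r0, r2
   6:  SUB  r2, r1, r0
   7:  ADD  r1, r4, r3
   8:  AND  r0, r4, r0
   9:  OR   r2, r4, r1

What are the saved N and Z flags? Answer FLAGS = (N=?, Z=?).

FLAGS = (N=1, Z=0)

after  0: r0=0x02 r1=0x64 r2=0xdc r3=0xbd r4=0x90  N=1 Z=0
after  1: r0=0x02 r1=0x1e r2=0xdc r3=0xbd r4=0x90  N=1 Z=0
after  2: r0=0x02 r1=0x1e r2=0xdc r3=0xbd r4=0x26  N=0 Z=0
after  3: r0=0x02 r1=0xe3 r2=0xdc r3=0xbd r4=0x26  N=1 Z=0
after  4: r0=0x02 r1=0xfd r2=0xdc r3=0xbd r4=0x26  N=1 Z=0
-- IRQ taken; context saved, return-PC = 5 --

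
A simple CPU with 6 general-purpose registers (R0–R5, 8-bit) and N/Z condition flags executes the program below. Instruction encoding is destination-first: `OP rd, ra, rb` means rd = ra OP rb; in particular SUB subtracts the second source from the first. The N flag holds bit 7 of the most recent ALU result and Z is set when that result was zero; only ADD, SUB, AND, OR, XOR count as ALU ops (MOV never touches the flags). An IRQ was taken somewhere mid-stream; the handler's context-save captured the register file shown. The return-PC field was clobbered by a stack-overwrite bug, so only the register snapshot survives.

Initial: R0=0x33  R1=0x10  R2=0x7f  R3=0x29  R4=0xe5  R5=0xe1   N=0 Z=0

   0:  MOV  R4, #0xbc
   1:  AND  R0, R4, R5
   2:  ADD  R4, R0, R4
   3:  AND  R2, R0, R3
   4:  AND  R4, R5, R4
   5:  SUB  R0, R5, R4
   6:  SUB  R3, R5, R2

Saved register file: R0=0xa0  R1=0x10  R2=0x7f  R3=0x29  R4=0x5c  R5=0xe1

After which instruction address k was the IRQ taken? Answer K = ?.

K = 2

after  0: R0=0x33 R1=0x10 R2=0x7f R3=0x29 R4=0xbc R5=0xe1  N=0 Z=0
after  1: R0=0xa0 R1=0x10 R2=0x7f R3=0x29 R4=0xbc R5=0xe1  N=1 Z=0
after  2: R0=0xa0 R1=0x10 R2=0x7f R3=0x29 R4=0x5c R5=0xe1  N=0 Z=0
-- IRQ taken; context saved, return-PC = 3 --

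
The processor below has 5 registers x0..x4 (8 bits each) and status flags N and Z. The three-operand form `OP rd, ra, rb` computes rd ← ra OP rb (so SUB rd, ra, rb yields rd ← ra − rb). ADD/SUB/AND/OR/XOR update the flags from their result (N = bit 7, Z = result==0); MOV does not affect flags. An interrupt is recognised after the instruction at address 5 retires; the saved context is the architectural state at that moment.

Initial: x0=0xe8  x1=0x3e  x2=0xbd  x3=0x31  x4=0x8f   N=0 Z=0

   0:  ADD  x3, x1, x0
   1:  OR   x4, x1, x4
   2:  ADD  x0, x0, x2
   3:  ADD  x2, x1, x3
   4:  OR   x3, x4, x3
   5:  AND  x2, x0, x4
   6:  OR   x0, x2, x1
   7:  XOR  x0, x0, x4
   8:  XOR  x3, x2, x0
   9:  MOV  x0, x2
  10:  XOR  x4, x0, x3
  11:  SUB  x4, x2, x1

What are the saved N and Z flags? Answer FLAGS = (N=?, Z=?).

after  0: x0=0xe8 x1=0x3e x2=0xbd x3=0x26 x4=0x8f  N=0 Z=0
after  1: x0=0xe8 x1=0x3e x2=0xbd x3=0x26 x4=0xbf  N=1 Z=0
after  2: x0=0xa5 x1=0x3e x2=0xbd x3=0x26 x4=0xbf  N=1 Z=0
after  3: x0=0xa5 x1=0x3e x2=0x64 x3=0x26 x4=0xbf  N=0 Z=0
after  4: x0=0xa5 x1=0x3e x2=0x64 x3=0xbf x4=0xbf  N=1 Z=0
after  5: x0=0xa5 x1=0x3e x2=0xa5 x3=0xbf x4=0xbf  N=1 Z=0
-- IRQ taken; context saved, return-PC = 6 --

FLAGS = (N=1, Z=0)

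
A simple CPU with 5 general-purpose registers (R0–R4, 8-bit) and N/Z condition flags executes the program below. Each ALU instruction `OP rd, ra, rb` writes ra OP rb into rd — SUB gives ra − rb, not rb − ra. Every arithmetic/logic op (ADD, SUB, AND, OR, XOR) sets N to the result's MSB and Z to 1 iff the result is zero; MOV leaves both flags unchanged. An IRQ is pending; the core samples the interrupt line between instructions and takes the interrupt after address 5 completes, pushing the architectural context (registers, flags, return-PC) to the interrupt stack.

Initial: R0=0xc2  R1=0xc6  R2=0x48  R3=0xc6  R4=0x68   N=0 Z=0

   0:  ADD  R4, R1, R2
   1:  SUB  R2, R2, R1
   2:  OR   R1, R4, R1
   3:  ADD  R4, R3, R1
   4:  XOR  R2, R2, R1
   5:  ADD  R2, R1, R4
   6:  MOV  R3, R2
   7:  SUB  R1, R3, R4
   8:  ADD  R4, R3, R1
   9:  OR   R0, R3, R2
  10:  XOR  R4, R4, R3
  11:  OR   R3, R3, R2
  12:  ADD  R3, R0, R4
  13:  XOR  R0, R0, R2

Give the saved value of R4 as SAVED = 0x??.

SAVED = 0x94

after  0: R0=0xc2 R1=0xc6 R2=0x48 R3=0xc6 R4=0x0e  N=0 Z=0
after  1: R0=0xc2 R1=0xc6 R2=0x82 R3=0xc6 R4=0x0e  N=1 Z=0
after  2: R0=0xc2 R1=0xce R2=0x82 R3=0xc6 R4=0x0e  N=1 Z=0
after  3: R0=0xc2 R1=0xce R2=0x82 R3=0xc6 R4=0x94  N=1 Z=0
after  4: R0=0xc2 R1=0xce R2=0x4c R3=0xc6 R4=0x94  N=0 Z=0
after  5: R0=0xc2 R1=0xce R2=0x62 R3=0xc6 R4=0x94  N=0 Z=0
-- IRQ taken; context saved, return-PC = 6 --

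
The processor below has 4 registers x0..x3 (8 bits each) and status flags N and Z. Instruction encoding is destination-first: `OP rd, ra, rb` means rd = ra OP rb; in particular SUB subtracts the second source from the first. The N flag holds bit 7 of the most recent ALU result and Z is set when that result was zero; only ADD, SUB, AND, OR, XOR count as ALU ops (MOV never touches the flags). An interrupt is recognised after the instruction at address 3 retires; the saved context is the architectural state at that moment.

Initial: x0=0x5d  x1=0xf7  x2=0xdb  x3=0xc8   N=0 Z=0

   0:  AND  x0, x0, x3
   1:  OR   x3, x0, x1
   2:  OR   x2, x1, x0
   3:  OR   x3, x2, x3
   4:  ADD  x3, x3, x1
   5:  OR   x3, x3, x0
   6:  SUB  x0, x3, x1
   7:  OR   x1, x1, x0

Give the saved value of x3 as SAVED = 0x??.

after  0: x0=0x48 x1=0xf7 x2=0xdb x3=0xc8  N=0 Z=0
after  1: x0=0x48 x1=0xf7 x2=0xdb x3=0xff  N=1 Z=0
after  2: x0=0x48 x1=0xf7 x2=0xff x3=0xff  N=1 Z=0
after  3: x0=0x48 x1=0xf7 x2=0xff x3=0xff  N=1 Z=0
-- IRQ taken; context saved, return-PC = 4 --

SAVED = 0xff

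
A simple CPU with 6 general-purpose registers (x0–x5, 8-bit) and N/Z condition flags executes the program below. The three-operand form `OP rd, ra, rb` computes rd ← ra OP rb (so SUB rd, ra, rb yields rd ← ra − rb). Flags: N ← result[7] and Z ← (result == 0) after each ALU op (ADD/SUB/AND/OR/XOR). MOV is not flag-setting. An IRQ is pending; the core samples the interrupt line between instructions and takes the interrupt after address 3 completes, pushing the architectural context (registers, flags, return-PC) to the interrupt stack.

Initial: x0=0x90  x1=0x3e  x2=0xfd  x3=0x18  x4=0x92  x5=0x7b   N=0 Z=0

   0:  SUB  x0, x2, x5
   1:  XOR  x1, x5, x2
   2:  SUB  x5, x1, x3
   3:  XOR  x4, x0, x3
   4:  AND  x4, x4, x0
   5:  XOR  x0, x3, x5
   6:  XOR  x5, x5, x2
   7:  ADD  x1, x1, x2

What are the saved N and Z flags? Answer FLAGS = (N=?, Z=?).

after  0: x0=0x82 x1=0x3e x2=0xfd x3=0x18 x4=0x92 x5=0x7b  N=1 Z=0
after  1: x0=0x82 x1=0x86 x2=0xfd x3=0x18 x4=0x92 x5=0x7b  N=1 Z=0
after  2: x0=0x82 x1=0x86 x2=0xfd x3=0x18 x4=0x92 x5=0x6e  N=0 Z=0
after  3: x0=0x82 x1=0x86 x2=0xfd x3=0x18 x4=0x9a x5=0x6e  N=1 Z=0
-- IRQ taken; context saved, return-PC = 4 --

FLAGS = (N=1, Z=0)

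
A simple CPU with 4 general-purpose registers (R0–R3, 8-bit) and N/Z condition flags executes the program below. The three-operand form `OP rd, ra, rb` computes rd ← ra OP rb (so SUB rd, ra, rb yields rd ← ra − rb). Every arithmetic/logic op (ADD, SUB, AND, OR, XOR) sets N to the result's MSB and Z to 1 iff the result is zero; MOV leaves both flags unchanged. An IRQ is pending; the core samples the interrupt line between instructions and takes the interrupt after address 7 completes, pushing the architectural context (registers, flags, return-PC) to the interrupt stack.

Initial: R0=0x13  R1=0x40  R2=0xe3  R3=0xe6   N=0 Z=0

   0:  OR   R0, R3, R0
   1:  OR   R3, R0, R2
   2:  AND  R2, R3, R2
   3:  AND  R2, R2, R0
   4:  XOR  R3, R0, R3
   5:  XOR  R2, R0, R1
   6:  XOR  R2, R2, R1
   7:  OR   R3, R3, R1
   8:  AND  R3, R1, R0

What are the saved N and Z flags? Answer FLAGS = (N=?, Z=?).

after  0: R0=0xf7 R1=0x40 R2=0xe3 R3=0xe6  N=1 Z=0
after  1: R0=0xf7 R1=0x40 R2=0xe3 R3=0xf7  N=1 Z=0
after  2: R0=0xf7 R1=0x40 R2=0xe3 R3=0xf7  N=1 Z=0
after  3: R0=0xf7 R1=0x40 R2=0xe3 R3=0xf7  N=1 Z=0
after  4: R0=0xf7 R1=0x40 R2=0xe3 R3=0x00  N=0 Z=1
after  5: R0=0xf7 R1=0x40 R2=0xb7 R3=0x00  N=1 Z=0
after  6: R0=0xf7 R1=0x40 R2=0xf7 R3=0x00  N=1 Z=0
after  7: R0=0xf7 R1=0x40 R2=0xf7 R3=0x40  N=0 Z=0
-- IRQ taken; context saved, return-PC = 8 --

FLAGS = (N=0, Z=0)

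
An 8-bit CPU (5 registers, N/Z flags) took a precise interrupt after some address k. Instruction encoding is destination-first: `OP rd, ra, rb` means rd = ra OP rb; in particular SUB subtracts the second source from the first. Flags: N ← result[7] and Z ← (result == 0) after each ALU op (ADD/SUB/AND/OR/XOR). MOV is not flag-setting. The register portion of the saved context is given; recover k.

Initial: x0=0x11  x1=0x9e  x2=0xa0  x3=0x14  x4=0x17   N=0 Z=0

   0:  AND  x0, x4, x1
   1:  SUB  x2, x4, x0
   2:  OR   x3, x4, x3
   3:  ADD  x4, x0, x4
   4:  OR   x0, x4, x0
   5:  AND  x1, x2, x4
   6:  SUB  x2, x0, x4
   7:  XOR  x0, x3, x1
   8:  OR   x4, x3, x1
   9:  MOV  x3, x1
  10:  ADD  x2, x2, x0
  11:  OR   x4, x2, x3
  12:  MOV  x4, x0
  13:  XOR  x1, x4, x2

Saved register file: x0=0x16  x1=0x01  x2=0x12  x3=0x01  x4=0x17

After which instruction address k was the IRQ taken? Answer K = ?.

after  0: x0=0x16 x1=0x9e x2=0xa0 x3=0x14 x4=0x17  N=0 Z=0
after  1: x0=0x16 x1=0x9e x2=0x01 x3=0x14 x4=0x17  N=0 Z=0
after  2: x0=0x16 x1=0x9e x2=0x01 x3=0x17 x4=0x17  N=0 Z=0
after  3: x0=0x16 x1=0x9e x2=0x01 x3=0x17 x4=0x2d  N=0 Z=0
after  4: x0=0x3f x1=0x9e x2=0x01 x3=0x17 x4=0x2d  N=0 Z=0
after  5: x0=0x3f x1=0x01 x2=0x01 x3=0x17 x4=0x2d  N=0 Z=0
after  6: x0=0x3f x1=0x01 x2=0x12 x3=0x17 x4=0x2d  N=0 Z=0
after  7: x0=0x16 x1=0x01 x2=0x12 x3=0x17 x4=0x2d  N=0 Z=0
after  8: x0=0x16 x1=0x01 x2=0x12 x3=0x17 x4=0x17  N=0 Z=0
after  9: x0=0x16 x1=0x01 x2=0x12 x3=0x01 x4=0x17  N=0 Z=0
-- IRQ taken; context saved, return-PC = 10 --

K = 9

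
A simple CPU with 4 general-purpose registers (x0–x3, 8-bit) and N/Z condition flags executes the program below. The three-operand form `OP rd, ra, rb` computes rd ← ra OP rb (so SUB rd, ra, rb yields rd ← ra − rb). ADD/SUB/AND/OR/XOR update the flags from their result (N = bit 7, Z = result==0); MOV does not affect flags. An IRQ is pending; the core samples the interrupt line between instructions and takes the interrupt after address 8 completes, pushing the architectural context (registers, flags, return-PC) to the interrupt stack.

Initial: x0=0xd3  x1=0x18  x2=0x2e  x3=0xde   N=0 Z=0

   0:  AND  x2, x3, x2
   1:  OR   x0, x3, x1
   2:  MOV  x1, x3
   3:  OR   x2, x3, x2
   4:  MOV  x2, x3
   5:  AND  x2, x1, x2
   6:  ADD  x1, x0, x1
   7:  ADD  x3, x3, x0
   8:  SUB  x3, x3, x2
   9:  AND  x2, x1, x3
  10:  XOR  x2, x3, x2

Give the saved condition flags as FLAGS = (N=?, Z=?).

FLAGS = (N=1, Z=0)

after  0: x0=0xd3 x1=0x18 x2=0x0e x3=0xde  N=0 Z=0
after  1: x0=0xde x1=0x18 x2=0x0e x3=0xde  N=1 Z=0
after  2: x0=0xde x1=0xde x2=0x0e x3=0xde  N=1 Z=0
after  3: x0=0xde x1=0xde x2=0xde x3=0xde  N=1 Z=0
after  4: x0=0xde x1=0xde x2=0xde x3=0xde  N=1 Z=0
after  5: x0=0xde x1=0xde x2=0xde x3=0xde  N=1 Z=0
after  6: x0=0xde x1=0xbc x2=0xde x3=0xde  N=1 Z=0
after  7: x0=0xde x1=0xbc x2=0xde x3=0xbc  N=1 Z=0
after  8: x0=0xde x1=0xbc x2=0xde x3=0xde  N=1 Z=0
-- IRQ taken; context saved, return-PC = 9 --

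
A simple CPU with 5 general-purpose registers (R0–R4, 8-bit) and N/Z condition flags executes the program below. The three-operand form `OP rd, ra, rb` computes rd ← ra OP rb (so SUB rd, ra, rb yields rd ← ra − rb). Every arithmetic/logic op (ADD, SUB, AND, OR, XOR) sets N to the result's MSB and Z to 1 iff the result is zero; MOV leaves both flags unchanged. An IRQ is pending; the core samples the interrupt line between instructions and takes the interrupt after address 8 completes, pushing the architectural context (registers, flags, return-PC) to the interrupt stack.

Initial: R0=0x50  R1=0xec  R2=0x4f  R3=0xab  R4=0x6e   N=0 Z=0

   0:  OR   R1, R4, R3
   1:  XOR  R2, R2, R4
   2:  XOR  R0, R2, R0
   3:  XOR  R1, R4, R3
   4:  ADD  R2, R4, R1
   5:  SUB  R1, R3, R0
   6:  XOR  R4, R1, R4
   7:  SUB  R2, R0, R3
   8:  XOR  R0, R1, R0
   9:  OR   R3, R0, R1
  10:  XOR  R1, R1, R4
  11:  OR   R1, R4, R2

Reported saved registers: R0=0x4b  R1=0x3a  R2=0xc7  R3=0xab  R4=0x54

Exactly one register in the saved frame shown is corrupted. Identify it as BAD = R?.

after  0: R0=0x50 R1=0xef R2=0x4f R3=0xab R4=0x6e  N=1 Z=0
after  1: R0=0x50 R1=0xef R2=0x21 R3=0xab R4=0x6e  N=0 Z=0
after  2: R0=0x71 R1=0xef R2=0x21 R3=0xab R4=0x6e  N=0 Z=0
after  3: R0=0x71 R1=0xc5 R2=0x21 R3=0xab R4=0x6e  N=1 Z=0
after  4: R0=0x71 R1=0xc5 R2=0x33 R3=0xab R4=0x6e  N=0 Z=0
after  5: R0=0x71 R1=0x3a R2=0x33 R3=0xab R4=0x6e  N=0 Z=0
after  6: R0=0x71 R1=0x3a R2=0x33 R3=0xab R4=0x54  N=0 Z=0
after  7: R0=0x71 R1=0x3a R2=0xc6 R3=0xab R4=0x54  N=1 Z=0
after  8: R0=0x4b R1=0x3a R2=0xc6 R3=0xab R4=0x54  N=0 Z=0
-- IRQ taken; context saved, return-PC = 9 --
mismatch: R2: reported 0xc7 vs actual 0xc6

BAD = R2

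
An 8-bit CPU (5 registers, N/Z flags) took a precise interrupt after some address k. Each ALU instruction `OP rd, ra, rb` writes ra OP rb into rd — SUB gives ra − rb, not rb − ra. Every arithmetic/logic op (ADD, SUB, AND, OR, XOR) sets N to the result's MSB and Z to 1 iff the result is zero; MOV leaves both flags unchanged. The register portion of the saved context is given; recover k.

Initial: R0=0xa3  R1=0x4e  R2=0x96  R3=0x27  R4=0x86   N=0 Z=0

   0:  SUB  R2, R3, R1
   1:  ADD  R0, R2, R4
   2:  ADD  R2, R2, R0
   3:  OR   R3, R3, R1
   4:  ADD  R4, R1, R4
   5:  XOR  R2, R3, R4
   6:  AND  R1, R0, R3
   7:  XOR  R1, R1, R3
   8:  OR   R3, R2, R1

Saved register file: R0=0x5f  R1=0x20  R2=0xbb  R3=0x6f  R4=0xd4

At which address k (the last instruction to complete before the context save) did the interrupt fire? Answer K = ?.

K = 7

after  0: R0=0xa3 R1=0x4e R2=0xd9 R3=0x27 R4=0x86  N=1 Z=0
after  1: R0=0x5f R1=0x4e R2=0xd9 R3=0x27 R4=0x86  N=0 Z=0
after  2: R0=0x5f R1=0x4e R2=0x38 R3=0x27 R4=0x86  N=0 Z=0
after  3: R0=0x5f R1=0x4e R2=0x38 R3=0x6f R4=0x86  N=0 Z=0
after  4: R0=0x5f R1=0x4e R2=0x38 R3=0x6f R4=0xd4  N=1 Z=0
after  5: R0=0x5f R1=0x4e R2=0xbb R3=0x6f R4=0xd4  N=1 Z=0
after  6: R0=0x5f R1=0x4f R2=0xbb R3=0x6f R4=0xd4  N=0 Z=0
after  7: R0=0x5f R1=0x20 R2=0xbb R3=0x6f R4=0xd4  N=0 Z=0
-- IRQ taken; context saved, return-PC = 8 --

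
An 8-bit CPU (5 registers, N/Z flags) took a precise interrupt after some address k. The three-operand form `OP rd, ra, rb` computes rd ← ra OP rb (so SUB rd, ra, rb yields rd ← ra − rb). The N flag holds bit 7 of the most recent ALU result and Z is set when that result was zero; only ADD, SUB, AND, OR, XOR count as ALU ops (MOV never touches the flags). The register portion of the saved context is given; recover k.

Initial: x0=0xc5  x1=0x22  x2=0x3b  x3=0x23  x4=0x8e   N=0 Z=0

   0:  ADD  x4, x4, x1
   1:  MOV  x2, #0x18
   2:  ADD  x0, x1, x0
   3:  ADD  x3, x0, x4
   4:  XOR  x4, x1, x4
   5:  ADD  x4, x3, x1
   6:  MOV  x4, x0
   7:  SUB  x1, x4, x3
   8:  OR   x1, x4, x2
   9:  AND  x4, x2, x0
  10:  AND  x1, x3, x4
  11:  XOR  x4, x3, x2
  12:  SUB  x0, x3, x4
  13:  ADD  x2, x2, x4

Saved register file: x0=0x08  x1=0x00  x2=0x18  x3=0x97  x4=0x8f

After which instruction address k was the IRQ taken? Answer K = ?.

K = 12

after  0: x0=0xc5 x1=0x22 x2=0x3b x3=0x23 x4=0xb0  N=1 Z=0
after  1: x0=0xc5 x1=0x22 x2=0x18 x3=0x23 x4=0xb0  N=1 Z=0
after  2: x0=0xe7 x1=0x22 x2=0x18 x3=0x23 x4=0xb0  N=1 Z=0
after  3: x0=0xe7 x1=0x22 x2=0x18 x3=0x97 x4=0xb0  N=1 Z=0
after  4: x0=0xe7 x1=0x22 x2=0x18 x3=0x97 x4=0x92  N=1 Z=0
after  5: x0=0xe7 x1=0x22 x2=0x18 x3=0x97 x4=0xb9  N=1 Z=0
after  6: x0=0xe7 x1=0x22 x2=0x18 x3=0x97 x4=0xe7  N=1 Z=0
after  7: x0=0xe7 x1=0x50 x2=0x18 x3=0x97 x4=0xe7  N=0 Z=0
after  8: x0=0xe7 x1=0xff x2=0x18 x3=0x97 x4=0xe7  N=1 Z=0
after  9: x0=0xe7 x1=0xff x2=0x18 x3=0x97 x4=0x00  N=0 Z=1
after 10: x0=0xe7 x1=0x00 x2=0x18 x3=0x97 x4=0x00  N=0 Z=1
after 11: x0=0xe7 x1=0x00 x2=0x18 x3=0x97 x4=0x8f  N=1 Z=0
after 12: x0=0x08 x1=0x00 x2=0x18 x3=0x97 x4=0x8f  N=0 Z=0
-- IRQ taken; context saved, return-PC = 13 --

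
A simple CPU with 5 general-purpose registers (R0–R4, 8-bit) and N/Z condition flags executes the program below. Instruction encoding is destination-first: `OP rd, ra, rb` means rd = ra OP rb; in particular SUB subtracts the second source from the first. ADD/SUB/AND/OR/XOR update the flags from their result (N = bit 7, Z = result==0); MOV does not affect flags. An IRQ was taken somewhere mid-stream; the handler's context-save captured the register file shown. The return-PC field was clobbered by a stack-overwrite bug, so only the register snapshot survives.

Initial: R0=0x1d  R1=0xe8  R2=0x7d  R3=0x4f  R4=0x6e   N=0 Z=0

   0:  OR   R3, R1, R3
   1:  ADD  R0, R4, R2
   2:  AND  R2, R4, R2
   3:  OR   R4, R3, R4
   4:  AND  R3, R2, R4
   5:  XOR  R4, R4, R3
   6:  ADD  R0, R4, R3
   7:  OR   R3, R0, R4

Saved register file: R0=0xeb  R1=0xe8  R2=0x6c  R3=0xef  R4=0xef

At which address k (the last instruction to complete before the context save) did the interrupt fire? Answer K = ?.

K = 3

after  0: R0=0x1d R1=0xe8 R2=0x7d R3=0xef R4=0x6e  N=1 Z=0
after  1: R0=0xeb R1=0xe8 R2=0x7d R3=0xef R4=0x6e  N=1 Z=0
after  2: R0=0xeb R1=0xe8 R2=0x6c R3=0xef R4=0x6e  N=0 Z=0
after  3: R0=0xeb R1=0xe8 R2=0x6c R3=0xef R4=0xef  N=1 Z=0
-- IRQ taken; context saved, return-PC = 4 --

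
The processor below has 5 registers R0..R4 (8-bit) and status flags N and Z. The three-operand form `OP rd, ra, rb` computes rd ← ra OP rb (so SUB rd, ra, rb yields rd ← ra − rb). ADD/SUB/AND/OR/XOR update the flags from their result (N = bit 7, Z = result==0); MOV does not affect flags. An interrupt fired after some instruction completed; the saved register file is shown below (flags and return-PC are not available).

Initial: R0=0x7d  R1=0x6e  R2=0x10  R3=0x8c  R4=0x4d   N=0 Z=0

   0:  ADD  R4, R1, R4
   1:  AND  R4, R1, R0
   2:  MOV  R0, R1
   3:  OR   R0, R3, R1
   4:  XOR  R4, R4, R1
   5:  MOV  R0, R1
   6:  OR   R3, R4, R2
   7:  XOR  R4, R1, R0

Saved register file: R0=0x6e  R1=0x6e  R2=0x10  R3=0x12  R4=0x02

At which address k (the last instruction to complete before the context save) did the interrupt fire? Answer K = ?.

K = 6

after  0: R0=0x7d R1=0x6e R2=0x10 R3=0x8c R4=0xbb  N=1 Z=0
after  1: R0=0x7d R1=0x6e R2=0x10 R3=0x8c R4=0x6c  N=0 Z=0
after  2: R0=0x6e R1=0x6e R2=0x10 R3=0x8c R4=0x6c  N=0 Z=0
after  3: R0=0xee R1=0x6e R2=0x10 R3=0x8c R4=0x6c  N=1 Z=0
after  4: R0=0xee R1=0x6e R2=0x10 R3=0x8c R4=0x02  N=0 Z=0
after  5: R0=0x6e R1=0x6e R2=0x10 R3=0x8c R4=0x02  N=0 Z=0
after  6: R0=0x6e R1=0x6e R2=0x10 R3=0x12 R4=0x02  N=0 Z=0
-- IRQ taken; context saved, return-PC = 7 --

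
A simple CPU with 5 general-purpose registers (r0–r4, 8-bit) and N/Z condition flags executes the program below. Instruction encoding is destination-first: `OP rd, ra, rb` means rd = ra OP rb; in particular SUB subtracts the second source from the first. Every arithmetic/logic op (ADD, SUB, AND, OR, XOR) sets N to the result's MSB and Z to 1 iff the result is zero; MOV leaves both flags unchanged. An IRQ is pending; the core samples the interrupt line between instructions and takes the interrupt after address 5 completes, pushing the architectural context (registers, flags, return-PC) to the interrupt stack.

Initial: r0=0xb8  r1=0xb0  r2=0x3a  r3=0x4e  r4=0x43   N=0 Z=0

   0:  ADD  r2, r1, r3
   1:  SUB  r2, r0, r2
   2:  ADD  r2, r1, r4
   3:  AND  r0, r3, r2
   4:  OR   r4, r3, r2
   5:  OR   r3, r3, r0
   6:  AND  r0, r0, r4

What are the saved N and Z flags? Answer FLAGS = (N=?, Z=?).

after  0: r0=0xb8 r1=0xb0 r2=0xfe r3=0x4e r4=0x43  N=1 Z=0
after  1: r0=0xb8 r1=0xb0 r2=0xba r3=0x4e r4=0x43  N=1 Z=0
after  2: r0=0xb8 r1=0xb0 r2=0xf3 r3=0x4e r4=0x43  N=1 Z=0
after  3: r0=0x42 r1=0xb0 r2=0xf3 r3=0x4e r4=0x43  N=0 Z=0
after  4: r0=0x42 r1=0xb0 r2=0xf3 r3=0x4e r4=0xff  N=1 Z=0
after  5: r0=0x42 r1=0xb0 r2=0xf3 r3=0x4e r4=0xff  N=0 Z=0
-- IRQ taken; context saved, return-PC = 6 --

FLAGS = (N=0, Z=0)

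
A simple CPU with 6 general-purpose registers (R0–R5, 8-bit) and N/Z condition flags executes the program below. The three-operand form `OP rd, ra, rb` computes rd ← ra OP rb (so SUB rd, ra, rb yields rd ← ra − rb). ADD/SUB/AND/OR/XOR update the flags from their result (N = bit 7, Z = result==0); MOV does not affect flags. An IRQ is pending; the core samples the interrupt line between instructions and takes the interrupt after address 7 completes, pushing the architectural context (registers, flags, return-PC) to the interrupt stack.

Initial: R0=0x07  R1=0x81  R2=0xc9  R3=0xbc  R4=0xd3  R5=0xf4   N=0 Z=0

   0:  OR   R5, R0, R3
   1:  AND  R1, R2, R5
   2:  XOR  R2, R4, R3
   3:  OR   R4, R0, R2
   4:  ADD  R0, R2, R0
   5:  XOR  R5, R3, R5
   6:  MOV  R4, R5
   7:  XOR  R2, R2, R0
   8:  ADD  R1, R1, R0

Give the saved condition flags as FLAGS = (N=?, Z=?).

after  0: R0=0x07 R1=0x81 R2=0xc9 R3=0xbc R4=0xd3 R5=0xbf  N=1 Z=0
after  1: R0=0x07 R1=0x89 R2=0xc9 R3=0xbc R4=0xd3 R5=0xbf  N=1 Z=0
after  2: R0=0x07 R1=0x89 R2=0x6f R3=0xbc R4=0xd3 R5=0xbf  N=0 Z=0
after  3: R0=0x07 R1=0x89 R2=0x6f R3=0xbc R4=0x6f R5=0xbf  N=0 Z=0
after  4: R0=0x76 R1=0x89 R2=0x6f R3=0xbc R4=0x6f R5=0xbf  N=0 Z=0
after  5: R0=0x76 R1=0x89 R2=0x6f R3=0xbc R4=0x6f R5=0x03  N=0 Z=0
after  6: R0=0x76 R1=0x89 R2=0x6f R3=0xbc R4=0x03 R5=0x03  N=0 Z=0
after  7: R0=0x76 R1=0x89 R2=0x19 R3=0xbc R4=0x03 R5=0x03  N=0 Z=0
-- IRQ taken; context saved, return-PC = 8 --

FLAGS = (N=0, Z=0)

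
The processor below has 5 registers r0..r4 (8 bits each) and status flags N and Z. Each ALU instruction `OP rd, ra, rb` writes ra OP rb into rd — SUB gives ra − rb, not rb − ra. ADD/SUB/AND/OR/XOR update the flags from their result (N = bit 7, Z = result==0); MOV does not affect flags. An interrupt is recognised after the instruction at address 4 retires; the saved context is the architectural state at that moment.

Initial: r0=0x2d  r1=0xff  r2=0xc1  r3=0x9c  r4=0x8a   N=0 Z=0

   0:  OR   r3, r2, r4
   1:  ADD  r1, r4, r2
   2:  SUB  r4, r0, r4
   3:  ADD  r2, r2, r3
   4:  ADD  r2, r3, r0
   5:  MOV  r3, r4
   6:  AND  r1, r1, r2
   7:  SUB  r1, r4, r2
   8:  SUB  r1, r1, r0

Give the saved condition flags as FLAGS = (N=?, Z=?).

after  0: r0=0x2d r1=0xff r2=0xc1 r3=0xcb r4=0x8a  N=1 Z=0
after  1: r0=0x2d r1=0x4b r2=0xc1 r3=0xcb r4=0x8a  N=0 Z=0
after  2: r0=0x2d r1=0x4b r2=0xc1 r3=0xcb r4=0xa3  N=1 Z=0
after  3: r0=0x2d r1=0x4b r2=0x8c r3=0xcb r4=0xa3  N=1 Z=0
after  4: r0=0x2d r1=0x4b r2=0xf8 r3=0xcb r4=0xa3  N=1 Z=0
-- IRQ taken; context saved, return-PC = 5 --

FLAGS = (N=1, Z=0)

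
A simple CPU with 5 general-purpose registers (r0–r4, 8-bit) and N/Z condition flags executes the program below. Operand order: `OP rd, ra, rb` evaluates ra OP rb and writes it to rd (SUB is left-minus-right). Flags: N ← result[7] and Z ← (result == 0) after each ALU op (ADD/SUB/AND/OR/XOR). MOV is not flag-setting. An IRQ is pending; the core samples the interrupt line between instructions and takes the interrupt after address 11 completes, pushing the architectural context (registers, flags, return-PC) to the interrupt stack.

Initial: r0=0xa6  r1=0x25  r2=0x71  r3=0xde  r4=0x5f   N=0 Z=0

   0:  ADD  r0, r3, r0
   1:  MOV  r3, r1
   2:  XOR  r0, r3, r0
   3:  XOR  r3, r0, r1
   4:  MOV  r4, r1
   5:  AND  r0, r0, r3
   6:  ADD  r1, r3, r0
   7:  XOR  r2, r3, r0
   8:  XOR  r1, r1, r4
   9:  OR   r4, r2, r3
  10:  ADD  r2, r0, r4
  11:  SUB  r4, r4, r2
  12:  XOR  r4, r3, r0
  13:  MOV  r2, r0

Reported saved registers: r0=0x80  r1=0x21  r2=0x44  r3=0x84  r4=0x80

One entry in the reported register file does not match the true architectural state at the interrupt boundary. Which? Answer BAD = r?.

after  0: r0=0x84 r1=0x25 r2=0x71 r3=0xde r4=0x5f  N=1 Z=0
after  1: r0=0x84 r1=0x25 r2=0x71 r3=0x25 r4=0x5f  N=1 Z=0
after  2: r0=0xa1 r1=0x25 r2=0x71 r3=0x25 r4=0x5f  N=1 Z=0
after  3: r0=0xa1 r1=0x25 r2=0x71 r3=0x84 r4=0x5f  N=1 Z=0
after  4: r0=0xa1 r1=0x25 r2=0x71 r3=0x84 r4=0x25  N=1 Z=0
after  5: r0=0x80 r1=0x25 r2=0x71 r3=0x84 r4=0x25  N=1 Z=0
after  6: r0=0x80 r1=0x04 r2=0x71 r3=0x84 r4=0x25  N=0 Z=0
after  7: r0=0x80 r1=0x04 r2=0x04 r3=0x84 r4=0x25  N=0 Z=0
after  8: r0=0x80 r1=0x21 r2=0x04 r3=0x84 r4=0x25  N=0 Z=0
after  9: r0=0x80 r1=0x21 r2=0x04 r3=0x84 r4=0x84  N=1 Z=0
after 10: r0=0x80 r1=0x21 r2=0x04 r3=0x84 r4=0x84  N=0 Z=0
after 11: r0=0x80 r1=0x21 r2=0x04 r3=0x84 r4=0x80  N=1 Z=0
-- IRQ taken; context saved, return-PC = 12 --
mismatch: r2: reported 0x44 vs actual 0x04

BAD = r2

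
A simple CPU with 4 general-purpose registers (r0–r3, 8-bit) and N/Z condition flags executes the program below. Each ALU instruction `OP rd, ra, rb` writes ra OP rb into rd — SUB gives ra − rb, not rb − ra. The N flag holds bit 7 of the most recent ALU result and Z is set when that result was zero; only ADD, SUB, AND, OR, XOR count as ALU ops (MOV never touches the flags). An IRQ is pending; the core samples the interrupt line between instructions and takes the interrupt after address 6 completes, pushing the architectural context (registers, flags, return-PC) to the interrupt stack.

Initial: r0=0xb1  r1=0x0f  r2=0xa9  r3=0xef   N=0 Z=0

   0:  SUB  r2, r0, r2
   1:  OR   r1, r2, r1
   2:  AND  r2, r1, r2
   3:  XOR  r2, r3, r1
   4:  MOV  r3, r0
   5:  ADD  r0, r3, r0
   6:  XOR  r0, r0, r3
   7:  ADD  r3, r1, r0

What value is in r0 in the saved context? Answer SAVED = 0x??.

SAVED = 0xd3

after  0: r0=0xb1 r1=0x0f r2=0x08 r3=0xef  N=0 Z=0
after  1: r0=0xb1 r1=0x0f r2=0x08 r3=0xef  N=0 Z=0
after  2: r0=0xb1 r1=0x0f r2=0x08 r3=0xef  N=0 Z=0
after  3: r0=0xb1 r1=0x0f r2=0xe0 r3=0xef  N=1 Z=0
after  4: r0=0xb1 r1=0x0f r2=0xe0 r3=0xb1  N=1 Z=0
after  5: r0=0x62 r1=0x0f r2=0xe0 r3=0xb1  N=0 Z=0
after  6: r0=0xd3 r1=0x0f r2=0xe0 r3=0xb1  N=1 Z=0
-- IRQ taken; context saved, return-PC = 7 --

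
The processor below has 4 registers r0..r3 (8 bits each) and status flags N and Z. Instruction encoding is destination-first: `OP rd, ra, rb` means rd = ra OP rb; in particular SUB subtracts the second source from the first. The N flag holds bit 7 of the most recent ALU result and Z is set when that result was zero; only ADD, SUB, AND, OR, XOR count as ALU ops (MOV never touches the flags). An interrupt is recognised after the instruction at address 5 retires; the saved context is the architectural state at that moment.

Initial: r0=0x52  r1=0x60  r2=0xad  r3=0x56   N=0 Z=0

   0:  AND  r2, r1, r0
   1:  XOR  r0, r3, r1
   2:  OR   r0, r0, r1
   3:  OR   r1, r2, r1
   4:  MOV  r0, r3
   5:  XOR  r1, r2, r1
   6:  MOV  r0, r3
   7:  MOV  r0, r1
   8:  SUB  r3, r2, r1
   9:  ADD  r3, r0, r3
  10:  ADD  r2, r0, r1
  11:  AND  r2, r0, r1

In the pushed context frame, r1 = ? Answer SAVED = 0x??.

SAVED = 0x20

after  0: r0=0x52 r1=0x60 r2=0x40 r3=0x56  N=0 Z=0
after  1: r0=0x36 r1=0x60 r2=0x40 r3=0x56  N=0 Z=0
after  2: r0=0x76 r1=0x60 r2=0x40 r3=0x56  N=0 Z=0
after  3: r0=0x76 r1=0x60 r2=0x40 r3=0x56  N=0 Z=0
after  4: r0=0x56 r1=0x60 r2=0x40 r3=0x56  N=0 Z=0
after  5: r0=0x56 r1=0x20 r2=0x40 r3=0x56  N=0 Z=0
-- IRQ taken; context saved, return-PC = 6 --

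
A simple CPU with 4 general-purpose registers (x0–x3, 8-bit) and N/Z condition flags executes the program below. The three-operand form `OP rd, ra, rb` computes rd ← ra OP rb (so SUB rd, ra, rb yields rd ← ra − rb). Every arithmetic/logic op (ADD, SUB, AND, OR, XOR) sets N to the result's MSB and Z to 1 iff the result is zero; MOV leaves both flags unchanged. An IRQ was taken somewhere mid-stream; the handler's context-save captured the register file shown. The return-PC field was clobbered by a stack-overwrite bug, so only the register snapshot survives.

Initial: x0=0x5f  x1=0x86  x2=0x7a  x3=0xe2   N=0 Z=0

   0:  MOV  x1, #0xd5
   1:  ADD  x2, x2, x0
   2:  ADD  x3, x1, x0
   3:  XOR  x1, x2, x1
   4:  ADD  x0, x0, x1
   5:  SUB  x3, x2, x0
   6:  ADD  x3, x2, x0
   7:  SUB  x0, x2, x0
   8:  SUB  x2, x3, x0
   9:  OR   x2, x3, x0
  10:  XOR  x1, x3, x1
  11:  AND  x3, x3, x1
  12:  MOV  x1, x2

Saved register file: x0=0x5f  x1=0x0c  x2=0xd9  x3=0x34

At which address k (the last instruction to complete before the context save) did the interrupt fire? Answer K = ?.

K = 3

after  0: x0=0x5f x1=0xd5 x2=0x7a x3=0xe2  N=0 Z=0
after  1: x0=0x5f x1=0xd5 x2=0xd9 x3=0xe2  N=1 Z=0
after  2: x0=0x5f x1=0xd5 x2=0xd9 x3=0x34  N=0 Z=0
after  3: x0=0x5f x1=0x0c x2=0xd9 x3=0x34  N=0 Z=0
-- IRQ taken; context saved, return-PC = 4 --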